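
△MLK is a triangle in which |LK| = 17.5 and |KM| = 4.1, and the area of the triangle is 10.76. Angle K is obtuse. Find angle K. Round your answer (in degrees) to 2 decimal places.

From area = ½·|LK|·|KM|·sin K, we get sin K = 2·area/(|LK|·|KM|) ≈ 0.29993.
Taking the obtuse solution, ∠K ≈ 162.55°.

162.55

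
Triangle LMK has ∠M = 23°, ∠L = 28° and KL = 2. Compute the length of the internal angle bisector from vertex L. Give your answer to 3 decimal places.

The third angle is ∠K = 180° − ∠L − ∠M = 129.00°.
Law of sines: MK = KL·sin L/sin M ≈ 2.403.
Law of sines: LM = KL·sin K/sin M ≈ 3.9779.
The bisector from L has length 2·KL·LM·cos(∠L/2)/(KL+LM) ≈ 2.5827.

t_L ≈ 2.583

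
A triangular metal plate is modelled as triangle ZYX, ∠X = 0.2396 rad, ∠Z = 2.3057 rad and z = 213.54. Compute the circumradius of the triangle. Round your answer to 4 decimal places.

R ≈ 143.9152

The third angle is ∠Y = π − ∠X − ∠Z = 0.5963 rad.
Law of sines: y = z·sin Y/sin Z ≈ 161.64.
Law of sines: x = z·sin X/sin Z ≈ 68.306.
Circumradius = z/(2 sin Z) ≈ 143.92.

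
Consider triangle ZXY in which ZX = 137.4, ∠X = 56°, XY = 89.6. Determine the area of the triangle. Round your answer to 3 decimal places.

5103.157

Area = ½·ZX·XY·sin X ≈ 5103.2.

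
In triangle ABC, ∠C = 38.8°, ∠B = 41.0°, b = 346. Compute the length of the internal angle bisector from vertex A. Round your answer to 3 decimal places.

t_A ≈ 216.845

The third angle is ∠A = 180° − ∠B − ∠C = 100.20°.
Law of sines: a = b·sin A/sin B ≈ 519.06.
Law of sines: c = b·sin C/sin B ≈ 330.47.
The bisector from A has length 2·b·c·cos(∠A/2)/(b+c) ≈ 216.84.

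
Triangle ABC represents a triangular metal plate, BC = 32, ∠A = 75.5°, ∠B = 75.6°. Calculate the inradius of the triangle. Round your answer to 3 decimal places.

6.190

The third angle is ∠C = 180° − ∠A − ∠B = 28.90°.
Law of sines: CA = BC·sin B/sin A ≈ 32.014.
Law of sines: AB = BC·sin C/sin A ≈ 15.974.
Area = ½·BC·CA·sin C ≈ 247.55.
Semiperimeter s = (32+32.014+15.974)/2 = 39.994.
Inradius = area/s = 247.55/39.994 ≈ 6.1897.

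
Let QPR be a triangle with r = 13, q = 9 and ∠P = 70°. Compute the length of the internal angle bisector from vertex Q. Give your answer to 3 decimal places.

By the law of cosines, p² = r² + q² − 2·r·q·cos P = 169.97, so p ≈ 13.037.
Law of cosines again: cos Q = (p² + r² − q²)/(2·p·r) ≈ 0.76104, so ∠Q ≈ 40.44°.
The bisector from Q has length 2·p·r·cos(∠Q/2)/(p+r) ≈ 12.216.

12.216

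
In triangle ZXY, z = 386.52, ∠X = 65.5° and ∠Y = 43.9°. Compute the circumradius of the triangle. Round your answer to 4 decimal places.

The third angle is ∠Z = 180° − ∠X − ∠Y = 70.60°.
Law of sines: x = z·sin X/sin Z ≈ 372.89.
Law of sines: y = z·sin Y/sin Z ≈ 284.15.
Circumradius = z/(2 sin Z) ≈ 204.89.

204.8933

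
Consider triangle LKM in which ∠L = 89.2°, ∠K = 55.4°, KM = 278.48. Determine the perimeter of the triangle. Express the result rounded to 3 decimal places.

The third angle is ∠M = 180° − ∠L − ∠K = 35.40°.
Law of sines: ML = KM·sin K/sin L ≈ 229.25.
Law of sines: LK = KM·sin M/sin L ≈ 161.33.
Semiperimeter s = (278.48+229.25+161.33)/2 = 334.53.
Perimeter = 278.48 + 229.25 + 161.33 = 669.06.

669.063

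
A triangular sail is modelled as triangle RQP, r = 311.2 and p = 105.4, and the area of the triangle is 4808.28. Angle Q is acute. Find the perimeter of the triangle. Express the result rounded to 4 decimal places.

perimeter ≈ 629.2885

From area = ½·p·r·sin Q, we get sin Q = 2·area/(p·r) ≈ 0.29318.
Taking the acute solution, ∠Q ≈ 17.05°.
Law of cosines then gives q ≈ 212.69.
Perimeter = 311.2 + 212.69 + 105.4 = 629.29.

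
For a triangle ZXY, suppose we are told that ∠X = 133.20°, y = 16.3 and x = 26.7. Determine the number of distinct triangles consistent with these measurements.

y·sin X = 16.3·sin(133.20°) ≈ 11.88.
Since ∠X is not acute, a triangle exists only if x > y; here x > y, so there is exactly one triangle.

1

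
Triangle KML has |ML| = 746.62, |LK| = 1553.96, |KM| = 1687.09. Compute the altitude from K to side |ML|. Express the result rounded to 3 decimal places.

Semiperimeter s = (746.62 + 1554 + 1687.1)/2 = 1993.8.
Heron's formula: area = √(1993.8·1247.2·439.88·306.75) ≈ 5.7925e+05.
The altitude from K has length 2·area/|ML| ≈ 1551.7.

1551.669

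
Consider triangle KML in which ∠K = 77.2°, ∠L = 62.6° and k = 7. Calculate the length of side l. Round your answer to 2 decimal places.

The third angle is ∠M = 180° − ∠L − ∠K = 40.20°.
Law of sines: l = k·sin L/sin K ≈ 6.3731.

6.37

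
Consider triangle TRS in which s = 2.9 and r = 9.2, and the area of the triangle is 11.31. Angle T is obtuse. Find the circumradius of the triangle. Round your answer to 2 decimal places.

From area = ½·r·s·sin T, we get sin T = 2·area/(r·s) ≈ 0.84783.
Taking the obtuse solution, ∠T ≈ 122.02°.
Law of cosines then gives t ≈ 11.016.
Circumradius = t/(2 sin T) ≈ 6.4964.

6.50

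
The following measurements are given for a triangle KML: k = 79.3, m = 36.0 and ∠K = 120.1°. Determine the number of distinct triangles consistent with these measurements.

1

m·sin K = 36.0·sin(120.1°) ≈ 31.15.
Since ∠K is not acute, a triangle exists only if k > m; here k > m, so there is exactly one triangle.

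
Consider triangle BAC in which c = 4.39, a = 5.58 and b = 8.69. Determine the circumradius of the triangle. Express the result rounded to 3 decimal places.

R ≈ 5.060

By the law of cosines, cos B = (a² + c² − b²) / (2·a·c) ≈ -0.51248, so ∠B ≈ 120.83°.
Circumradius = b/(2 sin B) ≈ 5.06.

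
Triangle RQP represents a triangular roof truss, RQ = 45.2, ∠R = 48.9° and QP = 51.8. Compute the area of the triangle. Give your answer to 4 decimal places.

Law of sines: sin P = RQ·sin R/QP ≈ 0.65755.
Since QP ≥ RQ, only the acute value applies: ∠P ≈ 41.11°.
Then ∠Q = 180° − ∠R − ∠P ≈ 89.99°.
Law of sines gives PR = QP·sin Q/sin R ≈ 68.74.
Area = ½·QP·RQ·sin Q ≈ 1170.7.

area ≈ 1170.6800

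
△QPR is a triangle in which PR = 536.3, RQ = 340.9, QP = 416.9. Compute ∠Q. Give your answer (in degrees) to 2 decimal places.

89.52

By the law of cosines, cos Q = (RQ² + QP² − PR²) / (2·RQ·QP) ≈ 0.00845, so ∠Q ≈ 89.52°.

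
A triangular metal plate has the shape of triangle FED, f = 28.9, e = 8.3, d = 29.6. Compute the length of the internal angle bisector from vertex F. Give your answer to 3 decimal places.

t_F ≈ 10.140

By the law of cosines, cos F = (e² + d² − f²) / (2·e·d) ≈ 0.22354, so ∠F ≈ 77.08°.
The bisector from F has length 2·e·d·cos(∠F/2)/(e+d) ≈ 10.14.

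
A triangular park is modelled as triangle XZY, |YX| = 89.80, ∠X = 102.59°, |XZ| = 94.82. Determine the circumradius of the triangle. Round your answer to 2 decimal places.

By the law of cosines, |ZY|² = |YX|² + |XZ|² − 2·|YX|·|XZ|·cos X = 20767, so |ZY| ≈ 144.11.
Area = ½·|YX|·|XZ|·sin X ≈ 4155.
Circumradius = |ZY|/(2 sin X) ≈ 73.829.

73.83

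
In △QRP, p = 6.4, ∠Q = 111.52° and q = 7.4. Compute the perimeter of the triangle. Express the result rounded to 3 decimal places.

perimeter ≈ 15.847

Law of sines: sin P = p·sin Q/q ≈ 0.80457.
Since q ≥ p, only the acute value applies: ∠P ≈ 53.57°.
Then ∠R = 180° − ∠Q − ∠P ≈ 14.91°.
Law of sines gives r = q·sin R/sin Q ≈ 2.0468.
Semiperimeter s = (7.4+2.0468+6.4)/2 = 7.9234.
Perimeter = 7.4 + 2.0468 + 6.4 = 15.847.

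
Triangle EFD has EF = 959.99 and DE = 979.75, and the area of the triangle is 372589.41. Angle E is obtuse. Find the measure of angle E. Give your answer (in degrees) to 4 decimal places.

∠E ≈ 127.6009°

From area = ½·DE·EF·sin E, we get sin E = 2·area/(DE·EF) ≈ 0.79228.
Taking the obtuse solution, ∠E ≈ 127.60°.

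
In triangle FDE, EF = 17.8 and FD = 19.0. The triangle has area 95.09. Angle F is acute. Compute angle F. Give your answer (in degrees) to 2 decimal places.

From area = ½·EF·FD·sin F, we get sin F = 2·area/(EF·FD) ≈ 0.56233.
Taking the acute solution, ∠F ≈ 34.22°.

∠F ≈ 34.22°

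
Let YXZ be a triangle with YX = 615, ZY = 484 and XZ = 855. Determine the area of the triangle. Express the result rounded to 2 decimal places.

145849.50

Semiperimeter s = (855 + 484 + 615)/2 = 977.
Heron's formula: area = √(977·122·493·362) ≈ 1.4585e+05.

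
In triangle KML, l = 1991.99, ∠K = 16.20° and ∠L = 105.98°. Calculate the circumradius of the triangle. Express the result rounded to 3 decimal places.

The third angle is ∠M = 180° − ∠L − ∠K = 57.82°.
Law of sines: k = l·sin K/sin L ≈ 578.09.
Law of sines: m = l·sin M/sin L ≈ 1753.7.
Circumradius = l/(2 sin L) ≈ 1036.

1036.029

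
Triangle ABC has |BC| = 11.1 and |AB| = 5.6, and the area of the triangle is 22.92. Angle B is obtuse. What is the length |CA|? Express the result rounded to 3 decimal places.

15.445

From area = ½·|AB|·|BC|·sin B, we get sin B = 2·area/(|AB|·|BC|) ≈ 0.73745.
Taking the obtuse solution, ∠B ≈ 132.49°.
Law of cosines then gives |CA| ≈ 15.445.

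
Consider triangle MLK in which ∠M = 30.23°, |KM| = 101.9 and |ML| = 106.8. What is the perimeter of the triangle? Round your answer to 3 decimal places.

perimeter ≈ 263.325

By the law of cosines, |LK|² = |KM|² + |ML|² − 2·|KM|·|ML|·cos M = 2983.9, so |LK| ≈ 54.625.
Semiperimeter s = (54.625+101.9+106.8)/2 = 131.66.
Perimeter = 54.625 + 101.9 + 106.8 = 263.33.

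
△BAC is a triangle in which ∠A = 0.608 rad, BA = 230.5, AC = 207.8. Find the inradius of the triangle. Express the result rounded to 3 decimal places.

By the law of cosines, CB² = BA² + AC² − 2·BA·AC·cos A = 17683, so CB ≈ 132.98.
Area = ½·BA·AC·sin A ≈ 13680.
Semiperimeter s = (207.8+132.98+230.5)/2 = 285.64.
Inradius = area/s = 13680/285.64 ≈ 47.894.

47.894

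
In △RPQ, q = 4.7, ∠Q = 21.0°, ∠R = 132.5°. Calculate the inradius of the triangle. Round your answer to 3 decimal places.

The third angle is ∠P = 180° − ∠Q − ∠R = 26.50°.
Law of sines: r = q·sin R/sin Q ≈ 9.6694.
Law of sines: p = q·sin P/sin Q ≈ 5.8519.
Area = ½·q·r·sin P ≈ 10.139.
Semiperimeter s = (9.6694+5.8519+4.7)/2 = 10.111.
Inradius = area/s = 10.139/10.111 ≈ 1.0028.

1.003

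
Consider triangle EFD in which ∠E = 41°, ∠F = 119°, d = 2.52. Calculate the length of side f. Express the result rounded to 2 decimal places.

6.44

The third angle is ∠D = 180° − ∠E − ∠F = 20.00°.
Law of sines: f = d·sin F/sin D ≈ 6.4442.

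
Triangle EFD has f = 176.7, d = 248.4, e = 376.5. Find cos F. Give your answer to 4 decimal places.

cos F ≈ 0.9208

By the law of cosines, cos F = (d² + e² − f²) / (2·d·e) ≈ 0.92080, so ∠F ≈ 22.96°.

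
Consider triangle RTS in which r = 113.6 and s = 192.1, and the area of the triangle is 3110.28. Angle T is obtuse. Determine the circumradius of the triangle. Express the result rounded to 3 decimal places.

From area = ½·s·r·sin T, we get sin T = 2·area/(s·r) ≈ 0.28505.
Taking the obtuse solution, ∠T ≈ 2.853 rad.
Law of cosines then gives t ≈ 302.72.
Circumradius = t/(2 sin T) ≈ 531.

530.998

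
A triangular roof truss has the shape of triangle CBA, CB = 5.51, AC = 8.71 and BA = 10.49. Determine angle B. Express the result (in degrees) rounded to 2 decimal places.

∠B ≈ 56.06°

By the law of cosines, cos B = (CB² + BA² − AC²) / (2·CB·BA) ≈ 0.55827, so ∠B ≈ 56.06°.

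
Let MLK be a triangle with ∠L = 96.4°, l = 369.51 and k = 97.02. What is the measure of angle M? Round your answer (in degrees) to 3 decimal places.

Law of sines: sin K = k·sin L/l ≈ 0.26093.
Since l ≥ k, only the acute value applies: ∠K ≈ 15.13°.
Then ∠M = 180° − ∠L − ∠K ≈ 68.47°.

68.475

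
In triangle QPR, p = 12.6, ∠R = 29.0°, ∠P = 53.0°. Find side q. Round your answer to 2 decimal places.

The third angle is ∠Q = 180° − ∠P − ∠R = 98.00°.
Law of sines: q = p·sin Q/sin P ≈ 15.623.

15.62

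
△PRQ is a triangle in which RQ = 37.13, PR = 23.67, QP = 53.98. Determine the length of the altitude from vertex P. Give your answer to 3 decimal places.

h_P ≈ 19.695

Semiperimeter s = (37.13 + 53.98 + 23.67)/2 = 57.39.
Heron's formula: area = √(57.39·20.26·3.41·33.72) ≈ 365.64.
The altitude from P has length 2·area/RQ ≈ 19.695.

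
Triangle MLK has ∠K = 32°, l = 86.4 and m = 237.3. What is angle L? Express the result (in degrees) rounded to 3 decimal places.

By the law of cosines, k² = m² + l² − 2·m·l·cos K = 29002, so k ≈ 170.3.
Law of cosines again: cos L = (k² + m² − l²)/(2·k·m) ≈ 0.96318, so ∠L ≈ 15.60°.

15.596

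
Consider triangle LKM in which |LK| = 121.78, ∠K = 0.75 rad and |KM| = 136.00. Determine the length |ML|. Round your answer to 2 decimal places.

By the law of cosines, |ML|² = |LK|² + |KM|² − 2·|LK|·|KM|·cos K = 9089.8, so |ML| ≈ 95.34.

95.34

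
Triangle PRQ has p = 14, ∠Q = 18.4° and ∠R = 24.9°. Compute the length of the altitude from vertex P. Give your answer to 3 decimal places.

2.713

The third angle is ∠P = 180° − ∠R − ∠Q = 136.70°.
Law of sines: r = p·sin R/sin P ≈ 8.5948.
Law of sines: q = p·sin Q/sin P ≈ 6.4435.
Area = ½·p·r·sin Q ≈ 18.991.
The altitude from P has length 2·area/p ≈ 2.713.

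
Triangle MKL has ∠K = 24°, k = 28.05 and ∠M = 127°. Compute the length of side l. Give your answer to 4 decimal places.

The third angle is ∠L = 180° − ∠M − ∠K = 29.00°.
Law of sines: l = k·sin L/sin K ≈ 33.434.

33.4342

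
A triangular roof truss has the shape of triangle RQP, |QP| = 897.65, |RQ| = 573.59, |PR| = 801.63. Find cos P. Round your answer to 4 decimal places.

By the law of cosines, cos P = (|QP|² + |PR|² − |RQ|²) / (2·|QP|·|PR|) ≈ 0.77780, so ∠P ≈ 38.94°.

0.7778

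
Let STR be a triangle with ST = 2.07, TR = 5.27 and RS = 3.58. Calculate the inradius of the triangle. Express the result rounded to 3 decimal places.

0.471

Semiperimeter s = (5.27 + 3.58 + 2.07)/2 = 5.46.
Heron's formula: area = √(5.46·0.19·1.88·3.39) ≈ 2.5713.
Inradius = area/s = 2.5713/5.46 ≈ 0.47093.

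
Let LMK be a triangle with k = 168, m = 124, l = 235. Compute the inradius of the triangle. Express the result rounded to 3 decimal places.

Semiperimeter s = (235 + 124 + 168)/2 = 263.5.
Heron's formula: area = √(263.5·28.5·139.5·95.5) ≈ 10002.
Inradius = area/s = 10002/263.5 ≈ 37.96.

r ≈ 37.960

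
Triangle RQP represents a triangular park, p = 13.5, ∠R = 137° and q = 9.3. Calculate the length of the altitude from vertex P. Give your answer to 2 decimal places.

6.34

By the law of cosines, r² = q² + p² − 2·q·p·cos R = 452.38, so r ≈ 21.269.
Area = ½·q·p·sin R ≈ 42.812.
The altitude from P has length 2·area/p ≈ 6.3426.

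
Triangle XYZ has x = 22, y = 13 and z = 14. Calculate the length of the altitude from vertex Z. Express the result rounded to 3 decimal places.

12.286

Semiperimeter s = (22 + 13 + 14)/2 = 24.5.
Heron's formula: area = √(24.5·2.5·11.5·10.5) ≈ 86.
The altitude from Z has length 2·area/z ≈ 12.286.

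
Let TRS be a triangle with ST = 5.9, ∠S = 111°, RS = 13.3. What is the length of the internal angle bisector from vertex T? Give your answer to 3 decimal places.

t_T ≈ 7.882

By the law of cosines, TR² = RS² + ST² − 2·RS·ST·cos S = 267.94, so TR ≈ 16.369.
Law of cosines again: cos T = (ST² + TR² − RS²)/(2·ST·TR) ≈ 0.65162, so ∠T ≈ 49.34°.
The bisector from T has length 2·ST·TR·cos(∠T/2)/(ST+TR) ≈ 7.8821.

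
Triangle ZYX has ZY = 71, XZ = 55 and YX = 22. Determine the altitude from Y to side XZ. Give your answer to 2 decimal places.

17.03

Semiperimeter s = (22 + 55 + 71)/2 = 74.
Heron's formula: area = √(74·52·19·3) ≈ 468.33.
The altitude from Y has length 2·area/XZ ≈ 17.03.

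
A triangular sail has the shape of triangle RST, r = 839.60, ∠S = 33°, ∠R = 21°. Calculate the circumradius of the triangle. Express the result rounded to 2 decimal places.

The third angle is ∠T = 180° − ∠R − ∠S = 126.00°.
Law of sines: s = r·sin S/sin R ≈ 1276.
Law of sines: t = r·sin T/sin R ≈ 1895.4.
Circumradius = r/(2 sin R) ≈ 1171.4.

1171.42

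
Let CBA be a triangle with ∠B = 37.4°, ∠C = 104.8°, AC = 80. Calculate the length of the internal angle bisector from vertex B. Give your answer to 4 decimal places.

The third angle is ∠A = 180° − ∠C − ∠B = 37.80°.
Law of sines: BA = AC·sin C/sin B ≈ 127.34.
Law of sines: CB = AC·sin A/sin B ≈ 80.729.
The bisector from B has length 2·CB·BA·cos(∠B/2)/(CB+BA) ≈ 93.598.

93.5982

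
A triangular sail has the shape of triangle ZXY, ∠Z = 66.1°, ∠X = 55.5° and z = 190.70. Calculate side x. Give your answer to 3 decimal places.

The third angle is ∠Y = 180° − ∠Z − ∠X = 58.40°.
Law of sines: x = z·sin X/sin Z ≈ 171.9.

171.901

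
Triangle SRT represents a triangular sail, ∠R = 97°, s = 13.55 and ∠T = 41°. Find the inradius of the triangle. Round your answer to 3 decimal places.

The third angle is ∠S = 180° − ∠R − ∠T = 42.00°.
Law of sines: r = s·sin R/sin S ≈ 20.099.
Law of sines: t = s·sin T/sin S ≈ 13.285.
Area = ½·s·r·sin T ≈ 89.337.
Semiperimeter p = (13.55+20.099+13.285)/2 = 23.467.
Inradius = area/p = 89.337/23.467 ≈ 3.8069.

3.807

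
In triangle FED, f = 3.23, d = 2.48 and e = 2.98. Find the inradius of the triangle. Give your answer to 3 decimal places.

Semiperimeter s = (3.23 + 2.98 + 2.48)/2 = 4.345.
Heron's formula: area = √(4.345·1.115·1.365·1.865) ≈ 3.5119.
Inradius = area/s = 3.5119/4.345 ≈ 0.80825.

r ≈ 0.808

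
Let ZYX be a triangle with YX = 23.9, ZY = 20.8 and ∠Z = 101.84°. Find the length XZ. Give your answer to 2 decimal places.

Law of sines: sin X = ZY·sin Z/YX ≈ 0.85178.
Since YX ≥ ZY, only the acute value applies: ∠X ≈ 58.41°.
Then ∠Y = 180° − ∠Z − ∠X ≈ 19.75°.
Law of sines gives XZ = YX·sin Y/sin Z ≈ 8.2536.

8.25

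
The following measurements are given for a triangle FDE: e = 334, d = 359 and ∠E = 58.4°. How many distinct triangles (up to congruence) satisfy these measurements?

2

d·sin E = 359·sin(58.4°) ≈ 305.8.
Since d sin E < e < d (305.8 < 334 < 359), two triangles exist.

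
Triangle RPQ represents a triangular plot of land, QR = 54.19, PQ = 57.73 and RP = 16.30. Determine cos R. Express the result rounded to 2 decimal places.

cos R ≈ -0.07

By the law of cosines, cos R = (QR² + RP² − PQ²) / (2·QR·RP) ≈ -0.07387, so ∠R ≈ 1.645 rad.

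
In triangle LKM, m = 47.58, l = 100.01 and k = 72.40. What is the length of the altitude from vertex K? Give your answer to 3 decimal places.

Semiperimeter s = (100.01 + 72.4 + 47.58)/2 = 110.
Heron's formula: area = √(110·9.985·37.595·62.415) ≈ 1605.4.
The altitude from K has length 2·area/k ≈ 44.347.

44.347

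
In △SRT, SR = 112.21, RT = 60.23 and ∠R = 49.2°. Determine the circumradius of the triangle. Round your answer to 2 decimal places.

By the law of cosines, TS² = SR² + RT² − 2·SR·RT·cos R = 7386.6, so TS ≈ 85.945.
Area = ½·SR·RT·sin R ≈ 2558.
Circumradius = TS/(2 sin R) ≈ 56.767.

56.77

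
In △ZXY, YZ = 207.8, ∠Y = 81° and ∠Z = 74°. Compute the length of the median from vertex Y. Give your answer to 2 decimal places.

272.63

The third angle is ∠X = 180° − ∠Y − ∠Z = 25.00°.
Law of sines: XY = YZ·sin Z/sin X ≈ 472.65.
Law of sines: ZX = YZ·sin Y/sin X ≈ 485.64.
Median from Y: ½√(2·XY² + 2·YZ² − ZX²) ≈ 272.63.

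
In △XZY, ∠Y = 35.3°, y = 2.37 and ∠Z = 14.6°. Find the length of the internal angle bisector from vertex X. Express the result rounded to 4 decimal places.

0.6073

The third angle is ∠X = 180° − ∠Z − ∠Y = 130.10°.
Law of sines: x = y·sin X/sin Y ≈ 3.1372.
Law of sines: z = y·sin Z/sin Y ≈ 1.0338.
The bisector from X has length 2·z·y·cos(∠X/2)/(z+y) ≈ 0.60729.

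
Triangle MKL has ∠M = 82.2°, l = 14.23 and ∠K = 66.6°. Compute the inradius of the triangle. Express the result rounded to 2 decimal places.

The third angle is ∠L = 180° − ∠M − ∠K = 31.20°.
Law of sines: m = l·sin M/sin L ≈ 27.215.
Law of sines: k = l·sin K/sin L ≈ 25.21.
Area = ½·l·m·sin K ≈ 177.71.
Semiperimeter s = (27.215+25.21+14.23)/2 = 33.328.
Inradius = area/s = 177.71/33.328 ≈ 5.3322.

5.33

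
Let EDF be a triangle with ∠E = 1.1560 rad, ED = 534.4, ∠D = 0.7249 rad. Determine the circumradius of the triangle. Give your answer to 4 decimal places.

The third angle is ∠F = π − ∠E − ∠D = 1.2607 rad.
Law of sines: DF = ED·sin E/sin F ≈ 513.58.
Law of sines: FE = ED·sin D/sin F ≈ 372.09.
Circumradius = ED/(2 sin F) ≈ 280.58.

R ≈ 280.5833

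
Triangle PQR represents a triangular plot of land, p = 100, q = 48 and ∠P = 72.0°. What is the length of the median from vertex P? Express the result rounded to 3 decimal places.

m_P ≈ 63.559

Law of sines: sin Q = q·sin P/p ≈ 0.45651.
Since p ≥ q, only the acute value applies: ∠Q ≈ 27.16°.
Then ∠R = 180° − ∠P − ∠Q ≈ 80.84°.
Law of sines gives r = p·sin R/sin P ≈ 103.8.
Median from P: ½√(2·q² + 2·r² − p²) ≈ 63.559.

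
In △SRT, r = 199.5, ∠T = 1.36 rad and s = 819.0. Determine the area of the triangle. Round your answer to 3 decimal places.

79886.893

Area = ½·s·r·sin T ≈ 79887.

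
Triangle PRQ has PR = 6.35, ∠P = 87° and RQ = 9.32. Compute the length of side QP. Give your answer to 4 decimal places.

Law of sines: sin Q = PR·sin P/RQ ≈ 0.68040.
Since RQ ≥ PR, only the acute value applies: ∠Q ≈ 42.87°.
Then ∠R = 180° − ∠P − ∠Q ≈ 50.13°.
Law of sines gives QP = RQ·sin R/sin P ≈ 7.1624.

7.1624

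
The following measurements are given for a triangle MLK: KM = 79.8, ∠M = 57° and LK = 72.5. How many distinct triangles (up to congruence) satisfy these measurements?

2

KM·sin M = 79.8·sin(57°) ≈ 66.93.
Since KM sin M < LK < KM (66.93 < 72.5 < 79.8), two triangles exist.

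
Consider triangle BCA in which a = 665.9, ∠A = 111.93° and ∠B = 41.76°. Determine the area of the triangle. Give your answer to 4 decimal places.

70553.2447

The third angle is ∠C = 180° − ∠A − ∠B = 26.31°.
Law of sines: b = a·sin B/sin A ≈ 478.09.
Law of sines: c = a·sin C/sin A ≈ 318.17.
Area = ½·a·b·sin C ≈ 70553.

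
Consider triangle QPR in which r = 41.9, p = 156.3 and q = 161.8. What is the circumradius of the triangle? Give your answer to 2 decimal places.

By the law of cosines, cos Q = (p² + r² − q²) / (2·p·r) ≈ 0.00046, so ∠Q ≈ 89.97°.
Circumradius = q/(2 sin Q) ≈ 80.9.

80.90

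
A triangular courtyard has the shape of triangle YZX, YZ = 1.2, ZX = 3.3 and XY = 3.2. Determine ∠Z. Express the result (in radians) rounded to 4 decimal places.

∠Z ≈ 1.3037 rad

By the law of cosines, cos Z = (YZ² + ZX² − XY²) / (2·YZ·ZX) ≈ 0.26389, so ∠Z ≈ 1.304 rad.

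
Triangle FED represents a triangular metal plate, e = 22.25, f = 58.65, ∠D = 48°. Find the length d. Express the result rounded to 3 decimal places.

46.781

By the law of cosines, d² = f² + e² − 2·f·e·cos D = 2188.5, so d ≈ 46.781.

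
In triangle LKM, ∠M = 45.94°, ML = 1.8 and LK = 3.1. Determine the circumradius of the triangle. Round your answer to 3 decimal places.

Law of sines: sin K = ML·sin M/LK ≈ 0.41726.
Since LK ≥ ML, only the acute value applies: ∠K ≈ 24.66°.
Then ∠L = 180° − ∠M − ∠K ≈ 109.40°.
Law of sines gives KM = LK·sin L/sin M ≈ 4.069.
Circumradius = LK/(2 sin M) ≈ 2.1569.

2.157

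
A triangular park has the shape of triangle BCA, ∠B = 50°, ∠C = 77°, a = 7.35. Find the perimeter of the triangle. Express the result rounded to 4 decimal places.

The third angle is ∠A = 180° − ∠B − ∠C = 53.00°.
Law of sines: b = a·sin B/sin A ≈ 7.0501.
Law of sines: c = a·sin C/sin A ≈ 8.9673.
Semiperimeter s = (7.0501+8.9673+7.35)/2 = 11.684.
Perimeter = 7.0501 + 8.9673 + 7.35 = 23.367.

23.3674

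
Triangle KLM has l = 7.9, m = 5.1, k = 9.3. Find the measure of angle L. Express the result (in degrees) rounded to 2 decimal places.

58.13

By the law of cosines, cos L = (m² + k² − l²) / (2·m·k) ≈ 0.52804, so ∠L ≈ 58.13°.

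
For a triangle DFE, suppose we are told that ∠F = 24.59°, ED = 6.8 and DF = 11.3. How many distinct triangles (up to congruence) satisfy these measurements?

DF·sin F = 11.3·sin(24.59°) ≈ 4.702.
Since DF sin F < ED < DF (4.702 < 6.8 < 11.3), two triangles exist.

2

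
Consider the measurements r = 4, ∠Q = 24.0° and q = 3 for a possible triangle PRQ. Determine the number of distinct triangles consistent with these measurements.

2

r·sin Q = 4·sin(24.0°) ≈ 1.627.
Since r sin Q < q < r (1.627 < 3 < 4), two triangles exist.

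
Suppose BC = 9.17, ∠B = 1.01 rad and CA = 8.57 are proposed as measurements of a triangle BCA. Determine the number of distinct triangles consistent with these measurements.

BC·sin B = 9.17·sin(1.01 rad) ≈ 7.765.
Since BC sin B < CA < BC (7.765 < 8.57 < 9.17), two triangles exist.

2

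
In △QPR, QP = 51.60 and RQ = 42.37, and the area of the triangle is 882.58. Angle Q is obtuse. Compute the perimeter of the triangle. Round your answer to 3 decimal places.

From area = ½·RQ·QP·sin Q, we get sin Q = 2·area/(RQ·QP) ≈ 0.80738.
Taking the obtuse solution, ∠Q ≈ 2.202 rad.
Law of cosines then gives PR ≈ 83.891.
Perimeter = 83.891 + 42.37 + 51.6 = 177.86.

177.861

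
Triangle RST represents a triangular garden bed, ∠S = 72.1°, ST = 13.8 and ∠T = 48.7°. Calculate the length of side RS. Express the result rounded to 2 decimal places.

The third angle is ∠R = 180° − ∠S − ∠T = 59.20°.
Law of sines: RS = ST·sin T/sin R ≈ 12.07.

12.07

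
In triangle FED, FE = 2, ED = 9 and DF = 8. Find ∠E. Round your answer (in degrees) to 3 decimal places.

∠E ≈ 54.315°

By the law of cosines, cos E = (FE² + ED² − DF²) / (2·FE·ED) ≈ 0.58333, so ∠E ≈ 54.31°.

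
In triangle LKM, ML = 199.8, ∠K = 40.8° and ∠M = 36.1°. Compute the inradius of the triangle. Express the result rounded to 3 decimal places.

51.727

The third angle is ∠L = 180° − ∠K − ∠M = 103.10°.
Law of sines: KM = ML·sin L/sin K ≈ 297.82.
Law of sines: LK = ML·sin M/sin K ≈ 180.16.
Area = ½·ML·KM·sin M ≈ 17530.
Semiperimeter s = (297.82+199.8+180.16)/2 = 338.89.
Inradius = area/s = 17530/338.89 ≈ 51.727.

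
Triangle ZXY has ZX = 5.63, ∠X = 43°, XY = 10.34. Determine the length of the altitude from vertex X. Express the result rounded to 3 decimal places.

h_X ≈ 5.430

By the law of cosines, YZ² = ZX² + XY² − 2·ZX·XY·cos X = 53.462, so YZ ≈ 7.3118.
Area = ½·ZX·XY·sin X ≈ 19.851.
The altitude from X has length 2·area/YZ ≈ 5.4299.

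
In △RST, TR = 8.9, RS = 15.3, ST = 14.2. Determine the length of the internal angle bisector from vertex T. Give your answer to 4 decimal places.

t_T ≈ 8.4225

By the law of cosines, cos T = (ST² + TR² − RS²) / (2·ST·TR) ≈ 0.18500, so ∠T ≈ 79.34°.
The bisector from T has length 2·ST·TR·cos(∠T/2)/(ST+TR) ≈ 8.4225.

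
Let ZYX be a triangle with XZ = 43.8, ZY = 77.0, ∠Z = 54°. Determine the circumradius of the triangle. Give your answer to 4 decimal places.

R ≈ 38.5106

By the law of cosines, YX² = XZ² + ZY² − 2·XZ·ZY·cos Z = 3882.7, so YX ≈ 62.311.
Area = ½·XZ·ZY·sin Z ≈ 1364.2.
Circumradius = YX/(2 sin Z) ≈ 38.511.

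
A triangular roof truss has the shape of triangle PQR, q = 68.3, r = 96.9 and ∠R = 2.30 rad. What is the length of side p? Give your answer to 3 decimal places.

36.929

Law of sines: sin Q = q·sin R/r ≈ 0.52561.
Since r ≥ q, only the acute value applies: ∠Q ≈ 0.553 rad.
Then ∠P = π − ∠R − ∠Q ≈ 0.288 rad.
Law of sines gives p = r·sin P/sin R ≈ 36.929.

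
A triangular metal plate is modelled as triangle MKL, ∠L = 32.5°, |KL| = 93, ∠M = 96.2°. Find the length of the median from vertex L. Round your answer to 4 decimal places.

m_L ≈ 79.7366

The third angle is ∠K = 180° − ∠L − ∠M = 51.30°.
Law of sines: |LM| = |KL|·sin K/sin M ≈ 73.007.
Law of sines: |MK| = |KL|·sin L/sin M ≈ 50.263.
Median from L: ½√(2·|KL|² + 2·|LM|² − |MK|²) ≈ 79.737.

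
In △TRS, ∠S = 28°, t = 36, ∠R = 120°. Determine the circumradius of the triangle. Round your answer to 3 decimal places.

The third angle is ∠T = 180° − ∠R − ∠S = 32.00°.
Law of sines: r = t·sin R/sin T ≈ 58.833.
Law of sines: s = t·sin S/sin T ≈ 31.893.
Circumradius = t/(2 sin T) ≈ 33.967.

33.967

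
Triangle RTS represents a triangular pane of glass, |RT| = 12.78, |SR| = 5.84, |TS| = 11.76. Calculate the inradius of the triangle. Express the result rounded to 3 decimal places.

r ≈ 2.256

Semiperimeter s = (11.76 + 5.84 + 12.78)/2 = 15.19.
Heron's formula: area = √(15.19·3.43·9.35·2.41) ≈ 34.264.
Inradius = area/s = 34.264/15.19 ≈ 2.2557.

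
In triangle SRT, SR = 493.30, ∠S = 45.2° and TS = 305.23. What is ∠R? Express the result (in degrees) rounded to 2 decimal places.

By the law of cosines, RT² = TS² + SR² − 2·TS·SR·cos S = 1.2432e+05, so RT ≈ 352.59.
Law of cosines again: cos R = (SR² + RT² − TS²)/(2·SR·RT) ≈ 0.78910, so ∠R ≈ 37.90°.

∠R ≈ 37.90°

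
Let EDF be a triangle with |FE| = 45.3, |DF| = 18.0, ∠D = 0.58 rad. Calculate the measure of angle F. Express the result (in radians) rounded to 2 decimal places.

∠F ≈ 2.34 rad

Law of sines: sin E = |DF|·sin D/|FE| ≈ 0.21776.
Since |FE| ≥ |DF|, only the acute value applies: ∠E ≈ 0.220 rad.
Then ∠F = π − ∠D − ∠E ≈ 2.342 rad.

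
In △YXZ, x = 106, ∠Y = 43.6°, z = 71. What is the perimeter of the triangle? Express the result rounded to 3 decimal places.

250.326

By the law of cosines, y² = x² + z² − 2·x·z·cos Y = 5376.8, so y ≈ 73.326.
Semiperimeter s = (73.326+106+71)/2 = 125.16.
Perimeter = 73.326 + 106 + 71 = 250.33.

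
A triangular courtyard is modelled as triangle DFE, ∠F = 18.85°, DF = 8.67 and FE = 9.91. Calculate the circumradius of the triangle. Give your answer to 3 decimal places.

R ≈ 5.075

By the law of cosines, ED² = DF² + FE² − 2·DF·FE·cos F = 10.754, so ED ≈ 3.2793.
Area = ½·DF·FE·sin F ≈ 13.88.
Circumradius = ED/(2 sin F) ≈ 5.0749.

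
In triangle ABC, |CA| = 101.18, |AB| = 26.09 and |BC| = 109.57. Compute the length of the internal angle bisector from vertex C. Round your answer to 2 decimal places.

104.48

By the law of cosines, cos C = (|BC|² + |CA|² − |AB|²) / (2·|BC|·|CA|) ≈ 0.97248, so ∠C ≈ 13.47°.
The bisector from C has length 2·|BC|·|CA|·cos(∠C/2)/(|BC|+|CA|) ≈ 104.48.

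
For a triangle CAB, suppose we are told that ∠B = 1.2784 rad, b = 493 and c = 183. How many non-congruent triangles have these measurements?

c·sin B = 183·sin(1.2784 rad) ≈ 175.2.
Since b ≥ c, exactly one triangle exists.

1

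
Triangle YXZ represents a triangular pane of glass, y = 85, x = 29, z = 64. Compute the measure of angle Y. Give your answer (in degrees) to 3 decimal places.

By the law of cosines, cos Y = (x² + z² − y²) / (2·x·z) ≈ -0.61638, so ∠Y ≈ 128.05°.

∠Y ≈ 128.052°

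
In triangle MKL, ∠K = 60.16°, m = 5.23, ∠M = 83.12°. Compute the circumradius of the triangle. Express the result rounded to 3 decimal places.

R ≈ 2.634

The third angle is ∠L = 180° − ∠M − ∠K = 36.72°.
Law of sines: k = m·sin K/sin M ≈ 4.5695.
Law of sines: l = m·sin L/sin M ≈ 3.1497.
Circumradius = m/(2 sin M) ≈ 2.634.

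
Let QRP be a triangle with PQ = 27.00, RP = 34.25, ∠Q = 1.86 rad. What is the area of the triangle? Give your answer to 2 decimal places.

Law of sines: sin R = PQ·sin Q/RP ≈ 0.75558.
Since RP ≥ PQ, only the acute value applies: ∠R ≈ 0.857 rad.
Then ∠P = π − ∠Q − ∠R ≈ 0.425 rad.
Law of sines gives QR = RP·sin P/sin Q ≈ 14.735.
Area = ½·RP·PQ·sin P ≈ 190.67.

area ≈ 190.67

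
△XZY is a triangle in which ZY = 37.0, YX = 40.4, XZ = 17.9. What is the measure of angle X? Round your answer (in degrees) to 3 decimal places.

∠X ≈ 66.204°

By the law of cosines, cos X = (YX² + XZ² − ZY²) / (2·YX·XZ) ≈ 0.40349, so ∠X ≈ 66.20°.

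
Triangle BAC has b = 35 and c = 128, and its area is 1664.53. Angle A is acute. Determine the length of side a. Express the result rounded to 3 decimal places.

107.764

From area = ½·c·b·sin A, we get sin A = 2·area/(c·b) ≈ 0.74309.
Taking the acute solution, ∠A ≈ 48.00°.
Law of cosines then gives a ≈ 107.76.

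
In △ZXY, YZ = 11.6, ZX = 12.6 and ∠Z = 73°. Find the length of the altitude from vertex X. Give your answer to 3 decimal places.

12.049

By the law of cosines, XY² = YZ² + ZX² − 2·YZ·ZX·cos Z = 207.85, so XY ≈ 14.417.
Area = ½·YZ·ZX·sin Z ≈ 69.887.
The altitude from X has length 2·area/YZ ≈ 12.049.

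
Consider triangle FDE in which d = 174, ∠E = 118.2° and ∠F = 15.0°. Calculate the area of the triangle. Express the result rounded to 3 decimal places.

4736.760

The third angle is ∠D = 180° − ∠E − ∠F = 46.80°.
Law of sines: f = d·sin F/sin D ≈ 61.778.
Law of sines: e = d·sin E/sin D ≈ 210.36.
Area = ½·d·f·sin E ≈ 4736.8.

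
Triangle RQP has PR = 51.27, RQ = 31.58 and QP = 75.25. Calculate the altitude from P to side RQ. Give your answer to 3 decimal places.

39.860

Semiperimeter s = (75.25 + 51.27 + 31.58)/2 = 79.05.
Heron's formula: area = √(79.05·3.8·27.78·47.47) ≈ 629.39.
The altitude from P has length 2·area/RQ ≈ 39.86.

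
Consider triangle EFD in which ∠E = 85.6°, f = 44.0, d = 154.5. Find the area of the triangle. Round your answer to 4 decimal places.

Area = ½·f·d·sin E ≈ 3389.

3388.9823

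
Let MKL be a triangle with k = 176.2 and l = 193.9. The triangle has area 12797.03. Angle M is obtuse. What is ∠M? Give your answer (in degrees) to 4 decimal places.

131.4852

From area = ½·k·l·sin M, we get sin M = 2·area/(k·l) ≈ 0.74913.
Taking the obtuse solution, ∠M ≈ 131.49°.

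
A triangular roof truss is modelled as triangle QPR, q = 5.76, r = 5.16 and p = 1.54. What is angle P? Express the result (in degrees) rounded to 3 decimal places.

By the law of cosines, cos P = (r² + q² − p²) / (2·r·q) ≈ 0.96616, so ∠P ≈ 14.95°.

14.948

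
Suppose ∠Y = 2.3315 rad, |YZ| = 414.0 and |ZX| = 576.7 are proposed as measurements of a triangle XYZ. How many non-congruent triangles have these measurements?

|YZ|·sin Y = 414.0·sin(2.3315 rad) ≈ 299.9.
Since ∠Y is not acute, a triangle exists only if |ZX| > |YZ|; here |ZX| > |YZ|, so there is exactly one triangle.

1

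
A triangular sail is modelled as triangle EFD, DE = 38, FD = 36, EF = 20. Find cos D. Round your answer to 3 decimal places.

0.855

By the law of cosines, cos D = (FD² + DE² − EF²) / (2·FD·DE) ≈ 0.85526, so ∠D ≈ 31.21°.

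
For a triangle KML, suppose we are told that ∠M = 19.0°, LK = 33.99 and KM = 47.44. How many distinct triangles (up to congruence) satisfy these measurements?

2

KM·sin M = 47.44·sin(19.0°) ≈ 15.44.
Since KM sin M < LK < KM (15.44 < 33.99 < 47.44), two triangles exist.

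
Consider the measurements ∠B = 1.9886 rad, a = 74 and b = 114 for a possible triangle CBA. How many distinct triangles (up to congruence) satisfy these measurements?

1

a·sin B = 74·sin(1.9886 rad) ≈ 67.63.
Since ∠B is not acute, a triangle exists only if b > a; here b > a, so there is exactly one triangle.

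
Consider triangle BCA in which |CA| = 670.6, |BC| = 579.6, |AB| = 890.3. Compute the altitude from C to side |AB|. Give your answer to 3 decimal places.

Semiperimeter s = (670.6 + 890.3 + 579.6)/2 = 1070.2.
Heron's formula: area = √(1070.2·399.65·179.95·490.65) ≈ 1.9433e+05.
The altitude from C has length 2·area/|AB| ≈ 436.55.

h_C ≈ 436.554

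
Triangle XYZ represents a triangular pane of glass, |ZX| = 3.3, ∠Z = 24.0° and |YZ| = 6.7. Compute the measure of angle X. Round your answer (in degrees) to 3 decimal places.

∠X ≈ 135.988°

By the law of cosines, |XY|² = |YZ|² + |ZX|² − 2·|YZ|·|ZX|·cos Z = 15.383, so |XY| ≈ 3.9221.
Law of cosines again: cos X = (|ZX|² + |XY|² − |YZ|²)/(2·|ZX|·|XY|) ≈ -0.71919, so ∠X ≈ 135.99°.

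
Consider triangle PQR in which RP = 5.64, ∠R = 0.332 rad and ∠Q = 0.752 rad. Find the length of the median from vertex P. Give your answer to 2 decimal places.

2.49

The third angle is ∠P = π − ∠Q − ∠R = 2.058 rad.
Law of sines: QR = RP·sin P/sin Q ≈ 7.2974.
Law of sines: PQ = RP·sin R/sin Q ≈ 2.6911.
Median from P: ½√(2·RP² + 2·PQ² − QR²) ≈ 2.4926.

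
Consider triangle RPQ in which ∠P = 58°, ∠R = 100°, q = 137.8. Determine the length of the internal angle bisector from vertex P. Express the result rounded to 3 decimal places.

t_P ≈ 174.622

The third angle is ∠Q = 180° − ∠R − ∠P = 22.00°.
Law of sines: r = q·sin R/sin Q ≈ 362.26.
Law of sines: p = q·sin P/sin Q ≈ 311.96.
The bisector from P has length 2·q·r·cos(∠P/2)/(q+r) ≈ 174.62.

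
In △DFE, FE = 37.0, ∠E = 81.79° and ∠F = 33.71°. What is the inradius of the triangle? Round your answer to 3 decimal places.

r ≈ 8.305

The third angle is ∠D = 180° − ∠F − ∠E = 64.50°.
Law of sines: ED = FE·sin F/sin D ≈ 22.751.
Law of sines: DF = FE·sin E/sin D ≈ 40.573.
Area = ½·FE·ED·sin E ≈ 416.58.
Semiperimeter s = (37+22.751+40.573)/2 = 50.162.
Inradius = area/s = 416.58/50.162 ≈ 8.3046.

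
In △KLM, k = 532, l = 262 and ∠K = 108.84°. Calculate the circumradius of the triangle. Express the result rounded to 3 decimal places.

R ≈ 281.058

Law of sines: sin L = l·sin K/k ≈ 0.46610.
Since k ≥ l, only the acute value applies: ∠L ≈ 27.78°.
Then ∠M = 180° − ∠K − ∠L ≈ 43.38°.
Law of sines gives m = k·sin M/sin K ≈ 386.07.
Circumradius = k/(2 sin K) ≈ 281.06.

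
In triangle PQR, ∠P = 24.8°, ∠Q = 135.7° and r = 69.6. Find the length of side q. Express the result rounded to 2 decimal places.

The third angle is ∠R = 180° − ∠P − ∠Q = 19.50°.
Law of sines: q = r·sin Q/sin R ≈ 145.62.

145.62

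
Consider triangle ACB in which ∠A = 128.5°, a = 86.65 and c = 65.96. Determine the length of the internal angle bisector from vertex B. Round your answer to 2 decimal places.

Law of sines: sin C = c·sin A/a ≈ 0.59574.
Since a ≥ c, only the acute value applies: ∠C ≈ 36.57°.
Then ∠B = 180° − ∠A − ∠C ≈ 14.93°.
Law of sines gives b = a·sin B/sin A ≈ 28.534.
The bisector from B has length 2·a·c·cos(∠B/2)/(a+c) ≈ 74.267.

74.27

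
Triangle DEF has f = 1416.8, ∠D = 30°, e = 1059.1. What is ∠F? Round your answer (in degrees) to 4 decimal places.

103.3326

By the law of cosines, d² = e² + f² − 2·e·f·cos D = 5.3002e+05, so d ≈ 728.02.
Law of cosines again: cos F = (d² + e² − f²)/(2·d·e) ≈ -0.23060, so ∠F ≈ 103.33°.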